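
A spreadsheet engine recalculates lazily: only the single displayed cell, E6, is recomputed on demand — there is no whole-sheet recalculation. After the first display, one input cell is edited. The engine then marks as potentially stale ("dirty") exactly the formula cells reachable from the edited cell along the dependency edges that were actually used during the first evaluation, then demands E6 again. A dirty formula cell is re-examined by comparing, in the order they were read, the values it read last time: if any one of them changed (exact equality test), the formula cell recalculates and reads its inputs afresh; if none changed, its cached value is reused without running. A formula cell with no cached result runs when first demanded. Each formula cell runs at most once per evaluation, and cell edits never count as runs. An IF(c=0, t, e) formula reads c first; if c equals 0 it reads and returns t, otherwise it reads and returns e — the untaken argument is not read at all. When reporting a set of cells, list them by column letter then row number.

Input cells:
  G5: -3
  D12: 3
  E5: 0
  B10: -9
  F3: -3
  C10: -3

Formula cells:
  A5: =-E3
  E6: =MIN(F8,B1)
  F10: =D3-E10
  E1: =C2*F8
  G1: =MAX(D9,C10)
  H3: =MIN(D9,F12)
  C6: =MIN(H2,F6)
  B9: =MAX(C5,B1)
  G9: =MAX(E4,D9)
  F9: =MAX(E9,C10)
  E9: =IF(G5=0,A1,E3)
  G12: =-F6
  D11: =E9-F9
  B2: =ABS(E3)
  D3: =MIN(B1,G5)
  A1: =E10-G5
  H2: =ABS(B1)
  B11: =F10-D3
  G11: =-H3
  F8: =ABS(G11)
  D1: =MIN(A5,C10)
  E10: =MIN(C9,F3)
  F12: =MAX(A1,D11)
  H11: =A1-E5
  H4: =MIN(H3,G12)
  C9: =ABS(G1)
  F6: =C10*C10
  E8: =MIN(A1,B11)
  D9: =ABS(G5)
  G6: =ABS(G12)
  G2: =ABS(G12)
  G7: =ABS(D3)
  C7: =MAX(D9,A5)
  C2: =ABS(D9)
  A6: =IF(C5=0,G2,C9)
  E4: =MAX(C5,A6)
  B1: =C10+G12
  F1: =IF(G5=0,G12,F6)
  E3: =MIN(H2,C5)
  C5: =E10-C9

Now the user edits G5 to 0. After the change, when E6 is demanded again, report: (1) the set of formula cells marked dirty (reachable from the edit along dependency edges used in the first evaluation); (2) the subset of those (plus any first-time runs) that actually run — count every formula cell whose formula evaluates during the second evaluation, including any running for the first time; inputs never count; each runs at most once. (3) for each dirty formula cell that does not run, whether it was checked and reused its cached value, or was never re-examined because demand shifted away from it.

First evaluation (everything demanded from the output):
  D9 = ABS(-3) = 3
  F6 = -3 * -3 = 9
  G1 = MAX(3, -3) = 3
  C9 = ABS(3) = 3
  E10 = MIN(3, -3) = -3
  A1 = -3 - -3 = 0
  C5 = -3 - 3 = -6
  G12 = -(9) = -9
  B1 = -3 + -9 = -12
  H2 = ABS(-12) = 12
  E3 = MIN(12, -6) = -6
  E9 = IF(G5=0: G5=-3 -> else branch E3) = -6
  F9 = MAX(-6, -3) = -3
  D11 = -6 - -3 = -3
  F12 = MAX(0, -3) = 0
  H3 = MIN(3, 0) = 0
  G11 = -(0) = 0
  F8 = ABS(0) = 0
  E6 = MIN(0, -12) = -12

Propagation after the edit:
  D9: runs — G5 -3->0; result 0.
  G1: runs — D9 3->0; result 0.
  C9: runs — G1 3->0; result 0.
  E10: runs — C9 3->0; result -3 (same value as before).
  A1: runs — G5 -3->0; result -3.
  C5: marked dirty but never re-examined — demand shifted away from it.
  E3: marked dirty but never re-examined — demand shifted away from it.
  E9: runs — G5 -3->0; result -3.
  F9: runs — E9 -6->-3; result -3 (same value as before).
  D11: runs — E9 -6->-3; result 0.
  F12: runs — A1 0->-3; D11 -3->0; result 0 (same value as before).
  H3: runs — D9 3->0; result 0 (same value as before).
  G11: checked — values it read are unchanged (H3 unchanged); reused cached 0 without running.
  F8: checked — values it read are unchanged (G11 unchanged); reused cached 0 without running.
  E6: checked — values it read are unchanged (F8 unchanged, B1 unchanged); reused cached -12 without running.

Key observation: a condition flipped, so demand moved to the other branch — C5, E3 are never re-examined.

Marked dirty: A1, C5, C9, D9, D11, E3, E6, E9, E10, F8, F9, F12, G1, G11, H3.
Formula cells that run: A1, C9, D9, D11, E9, E10, F9, F12, G1, H3 — 10 in total.
Checked but reused from cache: E6, F8, G11.
Never re-examined (demand shifted away): C5, E3.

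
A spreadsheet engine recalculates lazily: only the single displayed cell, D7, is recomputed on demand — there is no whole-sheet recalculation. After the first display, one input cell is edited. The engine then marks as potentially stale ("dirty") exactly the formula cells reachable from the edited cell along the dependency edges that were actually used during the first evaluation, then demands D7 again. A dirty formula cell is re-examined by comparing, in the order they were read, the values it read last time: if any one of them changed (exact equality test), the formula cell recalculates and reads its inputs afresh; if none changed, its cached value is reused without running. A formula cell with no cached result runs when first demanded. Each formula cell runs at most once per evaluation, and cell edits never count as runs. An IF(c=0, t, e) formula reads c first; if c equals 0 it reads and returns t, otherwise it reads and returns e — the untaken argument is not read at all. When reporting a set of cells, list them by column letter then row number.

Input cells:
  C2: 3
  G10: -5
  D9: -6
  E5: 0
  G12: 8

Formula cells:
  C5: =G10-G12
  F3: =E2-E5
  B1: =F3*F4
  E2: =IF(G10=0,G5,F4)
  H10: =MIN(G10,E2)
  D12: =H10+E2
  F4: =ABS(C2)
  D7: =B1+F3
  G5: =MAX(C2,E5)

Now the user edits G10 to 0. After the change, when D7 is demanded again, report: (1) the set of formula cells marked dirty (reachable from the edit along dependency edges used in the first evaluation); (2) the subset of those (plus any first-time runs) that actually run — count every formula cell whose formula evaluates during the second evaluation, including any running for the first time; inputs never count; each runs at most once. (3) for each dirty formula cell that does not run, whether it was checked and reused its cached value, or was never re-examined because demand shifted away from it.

Marked dirty: B1, D7, E2, F3.
Formula cells that run: E2, G5 — 2 in total.
Checked but reused from cache: B1, D7, F3.
Key observation: a condition flipped, so demand reaches new nodes — G5 runs for the first time.

First evaluation (everything demanded from the output):
  F4 = ABS(3) = 3
  E2 = IF(G10=0: G10=-5 -> else branch F4) = 3
  F3 = 3 - 0 = 3
  B1 = 3 * 3 = 9
  D7 = 9 + 3 = 12

Propagation after the edit:
  G5: demanded for the first time — runs, produces 3.
  E2: runs — G10 -5->0; result 3 (same value as before).
  F3: checked — values it read are unchanged (E2 unchanged, E5 unchanged); reused cached 3 without running.
  B1: checked — values it read are unchanged (F3 unchanged, F4 unchanged); reused cached 9 without running.
  D7: checked — values it read are unchanged (B1 unchanged, F3 unchanged); reused cached 12 without running.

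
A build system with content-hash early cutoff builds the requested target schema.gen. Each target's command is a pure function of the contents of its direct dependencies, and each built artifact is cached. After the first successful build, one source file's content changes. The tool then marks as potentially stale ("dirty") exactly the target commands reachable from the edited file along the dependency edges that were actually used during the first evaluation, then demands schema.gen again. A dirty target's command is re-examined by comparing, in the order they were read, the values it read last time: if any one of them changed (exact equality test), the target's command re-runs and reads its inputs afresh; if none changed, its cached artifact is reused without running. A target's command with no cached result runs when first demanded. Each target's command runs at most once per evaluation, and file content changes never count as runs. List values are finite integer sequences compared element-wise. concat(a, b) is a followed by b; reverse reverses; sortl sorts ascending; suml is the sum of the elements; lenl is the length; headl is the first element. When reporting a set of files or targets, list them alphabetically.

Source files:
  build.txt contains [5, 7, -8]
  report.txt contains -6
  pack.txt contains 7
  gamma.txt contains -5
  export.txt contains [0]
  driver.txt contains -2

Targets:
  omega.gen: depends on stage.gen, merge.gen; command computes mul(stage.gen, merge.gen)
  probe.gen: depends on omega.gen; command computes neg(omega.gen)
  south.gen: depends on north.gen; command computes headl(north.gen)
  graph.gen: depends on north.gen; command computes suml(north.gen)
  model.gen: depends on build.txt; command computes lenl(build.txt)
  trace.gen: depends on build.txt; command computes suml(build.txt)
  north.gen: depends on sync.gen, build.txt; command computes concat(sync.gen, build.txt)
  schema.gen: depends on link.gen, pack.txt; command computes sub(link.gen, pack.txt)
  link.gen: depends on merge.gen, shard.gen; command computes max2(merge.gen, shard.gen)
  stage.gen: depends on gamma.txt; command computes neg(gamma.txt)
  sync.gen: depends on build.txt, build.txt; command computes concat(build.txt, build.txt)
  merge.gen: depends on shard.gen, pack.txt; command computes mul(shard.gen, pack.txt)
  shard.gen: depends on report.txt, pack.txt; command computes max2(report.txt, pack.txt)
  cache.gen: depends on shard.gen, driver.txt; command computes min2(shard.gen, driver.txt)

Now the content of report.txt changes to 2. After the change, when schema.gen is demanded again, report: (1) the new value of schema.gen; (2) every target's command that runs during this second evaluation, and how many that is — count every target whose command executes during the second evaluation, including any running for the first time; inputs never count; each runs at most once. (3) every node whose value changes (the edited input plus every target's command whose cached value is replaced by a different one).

First evaluation (everything demanded from the output):
  shard.gen = max2(-6, 7) = 7
  merge.gen = mul(7, 7) = 49
  link.gen = max2(49, 7) = 49
  schema.gen = sub(49, 7) = 42

Propagation after the edit:
  shard.gen: runs — report.txt -6->2; result 7 (same value as before).
  merge.gen: checked — values it read are unchanged (shard.gen unchanged, pack.txt unchanged); reused cached 49 without running.
  link.gen: checked — values it read are unchanged (merge.gen unchanged, shard.gen unchanged); reused cached 49 without running.
  schema.gen: checked — values it read are unchanged (link.gen unchanged, pack.txt unchanged); reused cached 42 without running.

Key observation: the change is absorbed at shard.gen — it re-runs but produces the same value, and the output's value is unchanged.

New value of schema.gen: 42.
Target commands that run: shard.gen — 1 in total.
Values that change: report.txt.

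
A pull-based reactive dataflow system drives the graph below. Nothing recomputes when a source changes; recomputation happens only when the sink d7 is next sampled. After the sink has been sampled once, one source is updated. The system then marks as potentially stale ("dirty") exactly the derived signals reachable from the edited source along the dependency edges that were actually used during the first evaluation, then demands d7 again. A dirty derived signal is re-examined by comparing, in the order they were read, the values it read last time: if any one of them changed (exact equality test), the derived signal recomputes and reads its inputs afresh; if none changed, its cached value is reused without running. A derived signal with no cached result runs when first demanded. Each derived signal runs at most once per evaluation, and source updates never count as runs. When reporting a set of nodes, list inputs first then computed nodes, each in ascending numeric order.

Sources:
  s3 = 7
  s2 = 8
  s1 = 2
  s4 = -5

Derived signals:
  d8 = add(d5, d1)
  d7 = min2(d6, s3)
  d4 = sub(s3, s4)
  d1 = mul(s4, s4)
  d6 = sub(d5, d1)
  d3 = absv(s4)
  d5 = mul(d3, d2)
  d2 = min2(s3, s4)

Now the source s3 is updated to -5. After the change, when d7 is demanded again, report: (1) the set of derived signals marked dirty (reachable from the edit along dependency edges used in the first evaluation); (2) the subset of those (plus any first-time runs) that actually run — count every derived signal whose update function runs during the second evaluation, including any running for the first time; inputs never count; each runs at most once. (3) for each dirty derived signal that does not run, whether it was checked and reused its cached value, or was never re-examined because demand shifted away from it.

Marked dirty: d2, d5, d6, d7.
Derived signals that run: d2, d7 — 2 in total.
Checked but reused from cache: d5, d6.
Key observation: the cutoff stops propagation at d5 — its inputs' values are unchanged, so it reuses its cache.

First evaluation (everything demanded from the output):
  d1 = mul(-5, -5) = 25
  d2 = min2(7, -5) = -5
  d3 = absv(-5) = 5
  d5 = mul(5, -5) = -25
  d6 = sub(-25, 25) = -50
  d7 = min2(-50, 7) = -50

Propagation after the edit:
  d2: runs — s3 7->-5; result -5 (same value as before).
  d5: checked — values it read are unchanged (d3 unchanged, d2 unchanged); reused cached -25 without running.
  d6: checked — values it read are unchanged (d5 unchanged, d1 unchanged); reused cached -50 without running.
  d7: runs — s3 7->-5; result -50 (same value as before).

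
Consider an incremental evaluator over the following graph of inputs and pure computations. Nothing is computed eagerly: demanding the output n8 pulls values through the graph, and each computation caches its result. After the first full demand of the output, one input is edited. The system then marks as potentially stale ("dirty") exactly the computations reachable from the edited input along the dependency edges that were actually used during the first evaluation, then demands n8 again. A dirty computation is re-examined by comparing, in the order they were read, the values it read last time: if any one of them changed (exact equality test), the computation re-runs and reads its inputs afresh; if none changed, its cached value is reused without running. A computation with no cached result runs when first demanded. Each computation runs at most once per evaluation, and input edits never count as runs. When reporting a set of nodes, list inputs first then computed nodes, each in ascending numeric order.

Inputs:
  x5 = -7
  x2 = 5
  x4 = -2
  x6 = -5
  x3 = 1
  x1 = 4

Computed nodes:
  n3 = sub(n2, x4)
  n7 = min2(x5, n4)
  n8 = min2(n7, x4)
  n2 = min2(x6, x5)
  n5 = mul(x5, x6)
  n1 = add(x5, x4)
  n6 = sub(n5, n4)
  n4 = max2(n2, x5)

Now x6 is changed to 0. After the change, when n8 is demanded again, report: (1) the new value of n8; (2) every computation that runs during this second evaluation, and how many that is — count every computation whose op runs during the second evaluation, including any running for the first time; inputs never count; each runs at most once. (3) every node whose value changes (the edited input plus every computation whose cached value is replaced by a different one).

Initial pass — values computed on the first demand:
  n2 = min2(-5, -7) = -7
  n4 = max2(-7, -7) = -7
  n7 = min2(-7, -7) = -7
  n8 = min2(-7, -2) = -7

Second demand — change propagation:
  n2: re-runs because x6 -5->0; new result -7 (unchanged).
  n4: re-examined; everything it read last time is the same (n2 unchanged, x5 unchanged) — cache -7 kept, no run.
  n7: re-examined; everything it read last time is the same (x5 unchanged, n4 unchanged) — cache -7 kept, no run.
  n8: re-examined; everything it read last time is the same (n7 unchanged, x4 unchanged) — cache -7 kept, no run.

The important point: n2 recomputes to an identical value, and the output ends up unchanged.

n8 now evaluates to -7.
Run set: n2 (1 run).
Changed values: x6.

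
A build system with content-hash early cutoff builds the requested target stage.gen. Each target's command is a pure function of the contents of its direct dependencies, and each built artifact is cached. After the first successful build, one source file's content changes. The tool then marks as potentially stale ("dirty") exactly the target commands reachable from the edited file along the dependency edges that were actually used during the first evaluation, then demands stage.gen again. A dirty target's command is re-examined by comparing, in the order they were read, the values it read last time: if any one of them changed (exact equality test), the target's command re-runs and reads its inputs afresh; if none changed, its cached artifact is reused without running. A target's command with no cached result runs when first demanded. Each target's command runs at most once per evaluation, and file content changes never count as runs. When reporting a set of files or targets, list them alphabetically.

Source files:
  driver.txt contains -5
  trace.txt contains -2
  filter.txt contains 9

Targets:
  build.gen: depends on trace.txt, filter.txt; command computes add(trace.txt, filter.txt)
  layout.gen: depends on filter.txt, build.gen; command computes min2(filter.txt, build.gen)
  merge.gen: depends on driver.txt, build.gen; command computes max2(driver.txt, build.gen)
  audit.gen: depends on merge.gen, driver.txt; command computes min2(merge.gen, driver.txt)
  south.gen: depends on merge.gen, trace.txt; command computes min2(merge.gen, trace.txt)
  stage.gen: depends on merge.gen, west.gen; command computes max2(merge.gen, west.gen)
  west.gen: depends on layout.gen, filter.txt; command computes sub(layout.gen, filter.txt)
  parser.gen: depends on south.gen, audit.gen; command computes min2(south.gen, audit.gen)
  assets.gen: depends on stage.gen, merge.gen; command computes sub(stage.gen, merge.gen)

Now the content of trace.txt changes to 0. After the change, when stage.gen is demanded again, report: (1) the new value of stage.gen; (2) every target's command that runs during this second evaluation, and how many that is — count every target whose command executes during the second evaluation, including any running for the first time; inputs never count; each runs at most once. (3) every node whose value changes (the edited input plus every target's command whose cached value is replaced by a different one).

New value of stage.gen: 9.
Target commands that run: build.gen, layout.gen, merge.gen, stage.gen, west.gen — 5 in total.
Values that change: build.gen, layout.gen, merge.gen, stage.gen, trace.txt, west.gen.

First evaluation (everything demanded from the output):
  build.gen = add(-2, 9) = 7
  layout.gen = min2(9, 7) = 7
  merge.gen = max2(-5, 7) = 7
  west.gen = sub(7, 9) = -2
  stage.gen = max2(7, -2) = 7

Propagation after the edit:
  build.gen: runs — trace.txt -2->0; result 9.
  layout.gen: runs — build.gen 7->9; result 9.
  merge.gen: runs — build.gen 7->9; result 9.
  west.gen: runs — layout.gen 7->9; result 0.
  stage.gen: runs — merge.gen 7->9; west.gen -2->0; result 9.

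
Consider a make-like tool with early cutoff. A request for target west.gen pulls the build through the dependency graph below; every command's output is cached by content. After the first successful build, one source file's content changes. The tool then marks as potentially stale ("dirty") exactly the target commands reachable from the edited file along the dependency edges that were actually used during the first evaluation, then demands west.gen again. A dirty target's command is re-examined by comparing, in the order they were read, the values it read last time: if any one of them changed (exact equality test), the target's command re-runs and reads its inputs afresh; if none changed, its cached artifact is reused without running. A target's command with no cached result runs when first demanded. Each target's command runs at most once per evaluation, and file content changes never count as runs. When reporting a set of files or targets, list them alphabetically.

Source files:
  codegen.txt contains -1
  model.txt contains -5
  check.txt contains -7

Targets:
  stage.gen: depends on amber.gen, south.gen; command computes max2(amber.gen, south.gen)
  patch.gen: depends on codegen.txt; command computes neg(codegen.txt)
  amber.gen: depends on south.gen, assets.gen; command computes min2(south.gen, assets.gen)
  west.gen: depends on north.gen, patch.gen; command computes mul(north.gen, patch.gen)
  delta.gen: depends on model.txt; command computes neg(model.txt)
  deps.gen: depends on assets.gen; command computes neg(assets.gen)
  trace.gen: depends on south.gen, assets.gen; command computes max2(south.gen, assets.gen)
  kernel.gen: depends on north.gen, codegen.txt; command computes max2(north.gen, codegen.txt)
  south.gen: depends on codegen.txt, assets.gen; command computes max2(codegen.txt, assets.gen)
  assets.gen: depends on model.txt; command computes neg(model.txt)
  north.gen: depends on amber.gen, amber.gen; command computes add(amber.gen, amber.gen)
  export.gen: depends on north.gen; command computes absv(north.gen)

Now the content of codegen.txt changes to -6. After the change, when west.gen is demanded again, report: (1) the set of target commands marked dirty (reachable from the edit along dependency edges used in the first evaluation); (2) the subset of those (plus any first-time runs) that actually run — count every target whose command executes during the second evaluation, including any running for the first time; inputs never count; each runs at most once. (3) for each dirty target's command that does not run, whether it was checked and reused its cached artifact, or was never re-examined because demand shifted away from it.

The edit dirties: amber.gen, north.gen, patch.gen, south.gen, west.gen.
3 target commands run: patch.gen, south.gen, west.gen.
Cache hits after checking: amber.gen, north.gen.
Note where the cutoff bites: amber.gen is checked, finds nothing changed, and keeps its cache.

First demand of the output computes:
  assets.gen = neg(-5) = 5
  patch.gen = neg(-1) = 1
  south.gen = max2(-1, 5) = 5
  amber.gen = min2(5, 5) = 5
  north.gen = add(5, 5) = 10
  west.gen = mul(10, 1) = 10

After the edit, cleaning proceeds:
  patch.gen: a read changed (codegen.txt -1->-6) — executes, giving 6.
  south.gen: a read changed (codegen.txt -1->-6) — executes, giving 5 — identical to its old value.
  amber.gen: dirty, but its reads are unchanged (south.gen unchanged, assets.gen unchanged); cached 5 stands.
  north.gen: dirty, but its reads are unchanged (amber.gen unchanged, amber.gen unchanged); cached 10 stands.
  west.gen: a read changed (patch.gen 1->6) — executes, giving 60.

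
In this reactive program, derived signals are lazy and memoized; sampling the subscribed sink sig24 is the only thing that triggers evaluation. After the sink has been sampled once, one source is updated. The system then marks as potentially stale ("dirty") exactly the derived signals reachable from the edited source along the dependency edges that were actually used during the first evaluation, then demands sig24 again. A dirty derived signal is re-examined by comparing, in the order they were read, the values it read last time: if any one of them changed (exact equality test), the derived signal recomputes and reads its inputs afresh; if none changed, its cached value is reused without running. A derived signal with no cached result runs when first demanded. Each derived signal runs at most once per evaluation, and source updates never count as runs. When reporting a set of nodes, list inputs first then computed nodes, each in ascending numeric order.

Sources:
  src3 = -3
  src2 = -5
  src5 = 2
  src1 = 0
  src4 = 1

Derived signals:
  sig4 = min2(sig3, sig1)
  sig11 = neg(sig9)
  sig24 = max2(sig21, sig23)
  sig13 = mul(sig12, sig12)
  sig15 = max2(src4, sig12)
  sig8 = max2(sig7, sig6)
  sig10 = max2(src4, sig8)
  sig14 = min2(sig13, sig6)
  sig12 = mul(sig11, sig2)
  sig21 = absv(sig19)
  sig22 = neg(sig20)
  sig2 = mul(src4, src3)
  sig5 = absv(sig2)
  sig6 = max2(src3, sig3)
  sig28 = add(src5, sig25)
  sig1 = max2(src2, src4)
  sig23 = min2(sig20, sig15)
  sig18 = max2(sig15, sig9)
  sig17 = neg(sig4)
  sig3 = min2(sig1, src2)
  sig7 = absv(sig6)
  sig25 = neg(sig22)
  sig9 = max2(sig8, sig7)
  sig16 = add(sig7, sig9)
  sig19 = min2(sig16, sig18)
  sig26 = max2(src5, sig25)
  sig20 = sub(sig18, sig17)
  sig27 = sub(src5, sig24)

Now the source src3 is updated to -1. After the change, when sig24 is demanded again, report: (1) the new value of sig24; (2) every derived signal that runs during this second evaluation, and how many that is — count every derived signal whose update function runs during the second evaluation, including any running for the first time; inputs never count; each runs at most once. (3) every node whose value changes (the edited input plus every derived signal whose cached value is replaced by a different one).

First demand of the output computes:
  sig1 = max2(-5, 1) = 1
  sig2 = mul(1, -3) = -3
  sig3 = min2(1, -5) = -5
  sig4 = min2(-5, 1) = -5
  sig6 = max2(-3, -5) = -3
  sig7 = absv(-3) = 3
  sig8 = max2(3, -3) = 3
  sig9 = max2(3, 3) = 3
  sig11 = neg(3) = -3
  sig12 = mul(-3, -3) = 9
  sig15 = max2(1, 9) = 9
  sig16 = add(3, 3) = 6
  sig17 = neg(-5) = 5
  sig18 = max2(9, 3) = 9
  sig19 = min2(6, 9) = 6
  sig20 = sub(9, 5) = 4
  sig21 = absv(6) = 6
  sig23 = min2(4, 9) = 4
  sig24 = max2(6, 4) = 6

After the edit, cleaning proceeds:
  sig2: a read changed (src3 -3->-1) — executes, giving -1.
  sig6: a read changed (src3 -3->-1) — executes, giving -1.
  sig7: a read changed (sig6 -3->-1) — executes, giving 1.
  sig8: a read changed (sig7 3->1; sig6 -3->-1) — executes, giving 1.
  sig9: a read changed (sig8 3->1; sig7 3->1) — executes, giving 1.
  sig11: a read changed (sig9 3->1) — executes, giving -1.
  sig12: a read changed (sig11 -3->-1; sig2 -3->-1) — executes, giving 1.
  sig15: a read changed (sig12 9->1) — executes, giving 1.
  sig16: a read changed (sig7 3->1; sig9 3->1) — executes, giving 2.
  sig18: a read changed (sig15 9->1; sig9 3->1) — executes, giving 1.
  sig19: a read changed (sig16 6->2; sig18 9->1) — executes, giving 1.
  sig20: a read changed (sig18 9->1) — executes, giving -4.
  sig21: a read changed (sig19 6->1) — executes, giving 1.
  sig23: a read changed (sig20 4->-4; sig15 9->1) — executes, giving -4.
  sig24: a read changed (sig21 6->1; sig23 4->-4) — executes, giving 1.

Demanding sig24 again yields 1.
15 derived signals run: sig2, sig6, sig7, sig8, sig9, sig11, sig12, sig15, sig16, sig18, sig19, sig20, sig21, sig23, sig24.
The nodes whose values change: src3, sig2, sig6, sig7, sig8, sig9, sig11, sig12, sig15, sig16, sig18, sig19, sig20, sig21, sig23, sig24.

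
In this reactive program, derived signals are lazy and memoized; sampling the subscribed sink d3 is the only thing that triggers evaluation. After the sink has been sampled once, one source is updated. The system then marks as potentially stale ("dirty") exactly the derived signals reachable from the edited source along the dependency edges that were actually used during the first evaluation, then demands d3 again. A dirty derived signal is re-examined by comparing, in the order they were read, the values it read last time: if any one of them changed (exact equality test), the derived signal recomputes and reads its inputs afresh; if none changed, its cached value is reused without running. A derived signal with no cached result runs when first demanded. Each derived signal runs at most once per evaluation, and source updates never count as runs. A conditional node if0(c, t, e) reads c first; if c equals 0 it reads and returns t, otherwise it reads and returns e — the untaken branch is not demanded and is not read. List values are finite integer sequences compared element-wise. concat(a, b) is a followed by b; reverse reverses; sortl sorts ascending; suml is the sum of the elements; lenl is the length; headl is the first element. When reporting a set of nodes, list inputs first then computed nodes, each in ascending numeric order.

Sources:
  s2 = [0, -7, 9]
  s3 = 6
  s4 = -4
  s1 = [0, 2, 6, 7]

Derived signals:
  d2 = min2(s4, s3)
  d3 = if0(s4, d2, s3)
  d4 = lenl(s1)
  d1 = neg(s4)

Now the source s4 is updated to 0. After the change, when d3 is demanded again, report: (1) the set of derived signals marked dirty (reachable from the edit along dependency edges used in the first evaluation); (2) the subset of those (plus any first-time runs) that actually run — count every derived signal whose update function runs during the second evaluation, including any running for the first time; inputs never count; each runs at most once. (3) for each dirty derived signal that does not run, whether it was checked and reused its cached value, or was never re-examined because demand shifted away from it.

The edit dirties: d3.
2 derived signals run: d2, d3.
No dirty derived signal escaped a run.
Note the branch switch — d2 had no cache and runs now for the first time.

First demand of the output computes:
  d3 = if0(s4=-4 -> else branch s3) = 6

After the edit, cleaning proceeds:
  d2: had never run; runs now, result 0.
  d3: a read changed (s4 -4->0) — executes, giving 0.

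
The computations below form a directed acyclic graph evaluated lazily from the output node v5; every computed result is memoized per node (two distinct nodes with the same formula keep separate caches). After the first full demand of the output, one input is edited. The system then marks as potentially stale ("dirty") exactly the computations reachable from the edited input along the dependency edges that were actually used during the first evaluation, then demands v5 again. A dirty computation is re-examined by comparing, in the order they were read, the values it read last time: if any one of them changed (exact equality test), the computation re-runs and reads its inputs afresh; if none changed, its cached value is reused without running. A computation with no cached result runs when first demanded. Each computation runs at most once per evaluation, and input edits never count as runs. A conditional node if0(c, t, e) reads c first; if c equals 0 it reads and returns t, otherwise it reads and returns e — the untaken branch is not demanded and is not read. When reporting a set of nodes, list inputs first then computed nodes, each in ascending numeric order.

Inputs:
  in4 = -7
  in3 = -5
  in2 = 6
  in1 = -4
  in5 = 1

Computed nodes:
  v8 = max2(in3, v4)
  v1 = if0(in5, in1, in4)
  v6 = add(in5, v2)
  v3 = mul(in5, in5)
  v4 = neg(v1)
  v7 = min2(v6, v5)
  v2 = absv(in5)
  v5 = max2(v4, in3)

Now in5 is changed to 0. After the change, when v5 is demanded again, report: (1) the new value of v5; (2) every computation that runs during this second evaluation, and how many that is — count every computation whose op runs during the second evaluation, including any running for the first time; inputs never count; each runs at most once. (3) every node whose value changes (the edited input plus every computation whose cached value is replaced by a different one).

First demand of the output computes:
  v1 = if0(in5=1 -> else branch in4) = -7
  v4 = neg(-7) = 7
  v5 = max2(7, -5) = 7

After the edit, cleaning proceeds:
  v1: a read changed (in5 1->0) — executes, giving -4.
  v4: a read changed (v1 -7->-4) — executes, giving 4.
  v5: a read changed (v4 7->4) — executes, giving 4.

Demanding v5 again yields 4.
3 computations run: v1, v4, v5.
The nodes whose values change: in5, v1, v4, v5.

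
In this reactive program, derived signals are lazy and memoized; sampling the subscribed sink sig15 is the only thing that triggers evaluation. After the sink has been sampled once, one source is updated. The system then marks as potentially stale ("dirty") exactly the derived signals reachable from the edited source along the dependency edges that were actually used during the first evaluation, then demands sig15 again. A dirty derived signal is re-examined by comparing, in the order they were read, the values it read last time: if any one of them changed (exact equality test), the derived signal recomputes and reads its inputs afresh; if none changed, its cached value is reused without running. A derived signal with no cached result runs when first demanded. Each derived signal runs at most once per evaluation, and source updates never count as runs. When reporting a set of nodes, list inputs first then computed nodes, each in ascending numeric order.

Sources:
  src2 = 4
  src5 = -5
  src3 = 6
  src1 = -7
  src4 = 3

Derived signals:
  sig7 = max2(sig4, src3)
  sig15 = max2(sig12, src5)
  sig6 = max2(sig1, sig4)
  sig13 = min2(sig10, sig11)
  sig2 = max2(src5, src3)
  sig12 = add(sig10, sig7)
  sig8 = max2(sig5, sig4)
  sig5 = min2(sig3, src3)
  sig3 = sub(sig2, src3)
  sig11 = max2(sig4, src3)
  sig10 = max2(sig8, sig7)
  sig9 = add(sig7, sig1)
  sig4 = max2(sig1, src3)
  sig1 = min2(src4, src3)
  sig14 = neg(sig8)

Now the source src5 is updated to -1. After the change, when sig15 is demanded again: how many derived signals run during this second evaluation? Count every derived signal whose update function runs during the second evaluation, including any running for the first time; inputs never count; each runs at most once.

2 derived signals run: sig2, sig15.
Note where the cutoff bites: sig3 is checked, finds nothing changed, and keeps its cache.

First demand of the output computes:
  sig1 = min2(3, 6) = 3
  sig2 = max2(-5, 6) = 6
  sig3 = sub(6, 6) = 0
  sig4 = max2(3, 6) = 6
  sig5 = min2(0, 6) = 0
  sig7 = max2(6, 6) = 6
  sig8 = max2(0, 6) = 6
  sig10 = max2(6, 6) = 6
  sig12 = add(6, 6) = 12
  sig15 = max2(12, -5) = 12

After the edit, cleaning proceeds:
  sig2: a read changed (src5 -5->-1) — executes, giving 6 — identical to its old value.
  sig3: dirty, but its reads are unchanged (sig2 unchanged, src3 unchanged); cached 0 stands.
  sig5: dirty, but its reads are unchanged (sig3 unchanged, src3 unchanged); cached 0 stands.
  sig8: dirty, but its reads are unchanged (sig5 unchanged, sig4 unchanged); cached 6 stands.
  sig10: dirty, but its reads are unchanged (sig8 unchanged, sig7 unchanged); cached 6 stands.
  sig12: dirty, but its reads are unchanged (sig10 unchanged, sig7 unchanged); cached 12 stands.
  sig15: a read changed (src5 -5->-1) — executes, giving 12 — identical to its old value.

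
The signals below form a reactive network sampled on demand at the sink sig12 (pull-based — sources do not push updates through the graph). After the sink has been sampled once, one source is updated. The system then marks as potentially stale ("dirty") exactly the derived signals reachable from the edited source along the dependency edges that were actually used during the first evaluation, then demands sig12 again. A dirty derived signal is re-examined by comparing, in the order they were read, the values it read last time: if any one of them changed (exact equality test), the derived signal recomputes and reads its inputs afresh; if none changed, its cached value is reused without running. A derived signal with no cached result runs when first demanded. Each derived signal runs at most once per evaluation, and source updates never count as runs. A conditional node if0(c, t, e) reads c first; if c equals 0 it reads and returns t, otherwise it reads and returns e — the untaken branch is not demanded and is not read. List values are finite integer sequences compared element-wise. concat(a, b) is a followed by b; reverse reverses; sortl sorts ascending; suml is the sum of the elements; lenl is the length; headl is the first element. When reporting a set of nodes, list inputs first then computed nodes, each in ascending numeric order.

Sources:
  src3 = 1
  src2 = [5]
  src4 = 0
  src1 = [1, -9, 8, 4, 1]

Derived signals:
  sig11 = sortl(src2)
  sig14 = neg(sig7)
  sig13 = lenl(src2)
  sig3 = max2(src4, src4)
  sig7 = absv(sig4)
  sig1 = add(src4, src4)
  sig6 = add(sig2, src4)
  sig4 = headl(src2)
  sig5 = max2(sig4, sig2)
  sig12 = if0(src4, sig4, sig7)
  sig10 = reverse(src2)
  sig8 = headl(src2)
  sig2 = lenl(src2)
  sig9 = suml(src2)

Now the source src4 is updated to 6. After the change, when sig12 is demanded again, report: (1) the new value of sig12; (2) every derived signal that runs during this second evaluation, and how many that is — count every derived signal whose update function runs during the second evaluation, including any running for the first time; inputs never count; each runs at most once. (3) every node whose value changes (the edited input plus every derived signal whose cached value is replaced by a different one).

sig12 now evaluates to 5.
Run set: sig7, sig12 (2 run).
Changed values: src4.
The important point: the flipped condition pulls in fresh nodes; sig7 runs for the first time.

Initial pass — values computed on the first demand:
  sig4 = headl([5]) = 5
  sig12 = if0(src4=0 -> then branch sig4) = 5

Second demand — change propagation:
  sig7: newly demanded (no cache) — executes and yields 5.
  sig12: re-runs because src4 0->6; new result 5 (unchanged).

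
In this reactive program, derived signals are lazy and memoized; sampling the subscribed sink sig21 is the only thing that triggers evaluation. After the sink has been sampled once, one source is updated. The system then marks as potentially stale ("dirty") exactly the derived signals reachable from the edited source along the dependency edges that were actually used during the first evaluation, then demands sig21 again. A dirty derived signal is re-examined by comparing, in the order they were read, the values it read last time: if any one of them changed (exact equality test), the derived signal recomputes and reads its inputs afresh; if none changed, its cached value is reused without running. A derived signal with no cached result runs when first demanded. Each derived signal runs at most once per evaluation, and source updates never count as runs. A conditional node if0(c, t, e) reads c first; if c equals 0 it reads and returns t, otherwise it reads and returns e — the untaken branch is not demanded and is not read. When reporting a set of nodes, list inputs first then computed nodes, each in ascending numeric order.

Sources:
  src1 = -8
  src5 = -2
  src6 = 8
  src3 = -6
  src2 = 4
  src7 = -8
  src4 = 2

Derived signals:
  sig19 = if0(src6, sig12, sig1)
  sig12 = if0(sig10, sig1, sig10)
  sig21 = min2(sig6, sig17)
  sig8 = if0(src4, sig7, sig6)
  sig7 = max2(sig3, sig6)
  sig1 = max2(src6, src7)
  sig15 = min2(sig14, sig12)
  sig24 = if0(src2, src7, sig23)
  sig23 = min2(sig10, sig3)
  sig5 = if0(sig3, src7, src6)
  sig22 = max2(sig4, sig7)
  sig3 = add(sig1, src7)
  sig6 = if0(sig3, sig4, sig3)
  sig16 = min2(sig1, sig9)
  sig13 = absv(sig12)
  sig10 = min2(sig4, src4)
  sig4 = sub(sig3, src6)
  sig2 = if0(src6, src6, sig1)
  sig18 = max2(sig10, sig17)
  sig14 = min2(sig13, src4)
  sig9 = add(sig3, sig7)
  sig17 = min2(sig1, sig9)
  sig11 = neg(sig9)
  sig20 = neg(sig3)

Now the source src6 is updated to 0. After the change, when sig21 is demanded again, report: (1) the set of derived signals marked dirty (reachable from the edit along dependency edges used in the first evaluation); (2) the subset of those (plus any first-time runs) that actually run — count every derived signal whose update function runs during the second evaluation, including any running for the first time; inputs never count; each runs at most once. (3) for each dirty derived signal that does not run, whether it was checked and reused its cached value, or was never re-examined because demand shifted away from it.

First demand of the output computes:
  sig1 = max2(8, -8) = 8
  sig3 = add(8, -8) = 0
  sig4 = sub(0, 8) = -8
  sig6 = if0(sig3=0 -> then branch sig4) = -8
  sig7 = max2(0, -8) = 0
  sig9 = add(0, 0) = 0
  sig17 = min2(8, 0) = 0
  sig21 = min2(-8, 0) = -8

After the edit, cleaning proceeds:
  sig1: a read changed (src6 8->0) — executes, giving 0.
  sig3: a read changed (sig1 8->0) — executes, giving -8.
  sig4: stays stale; no demand reaches it after the flip.
  sig6: a read changed (sig3 0->-8) — executes, giving -8 — identical to its old value.
  sig7: a read changed (sig3 0->-8) — executes, giving -8.
  sig9: a read changed (sig3 0->-8; sig7 0->-8) — executes, giving -16.
  sig17: a read changed (sig1 8->0; sig9 0->-16) — executes, giving -16.
  sig21: a read changed (sig17 0->-16) — executes, giving -16.

Note the branch switch — demand abandons sig4, which is never re-examined.

The edit dirties: sig1, sig3, sig4, sig6, sig7, sig9, sig17, sig21.
7 derived signals run: sig1, sig3, sig6, sig7, sig9, sig17, sig21.
Unvisited dirty nodes (no longer demanded): sig4.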